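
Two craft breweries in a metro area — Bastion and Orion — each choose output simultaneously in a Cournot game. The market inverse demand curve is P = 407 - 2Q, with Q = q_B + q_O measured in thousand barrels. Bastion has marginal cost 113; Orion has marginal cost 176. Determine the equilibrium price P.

232

Bastion's profit: π_B = (407 - 2Q)q_B - (113q_B). Setting ∂π_B/∂q_B = 0: 294 - 4q_B - 2(q_O) = 0.
Orion's first-order condition: 231 - 4q_O - 2(q_B) = 0.
Best responses: q_B = (294 - 2q_O)/4, q_O = (231 - 2q_B)/4.
Substituting one into the other gives q_B = 119/2 and q_O = 28.
Total output Q = 175/2, so price P = 407 - 2·(175/2) = 232.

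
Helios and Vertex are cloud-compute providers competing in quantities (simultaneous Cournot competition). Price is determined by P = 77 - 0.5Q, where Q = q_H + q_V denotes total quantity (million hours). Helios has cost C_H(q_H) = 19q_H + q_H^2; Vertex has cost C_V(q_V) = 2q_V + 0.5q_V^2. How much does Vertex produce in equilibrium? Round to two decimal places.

Helios's profit: π_H = (77 - 0.5Q)q_H - (19q_H + q_H²). Setting ∂π_H/∂q_H = 0: 58 - 3q_H - (1/2)(q_V) = 0.
Vertex's profit: π_V = (77 - 0.5Q)q_V - (2q_V + (1/2)q_V²). Setting ∂π_V/∂q_V = 0: 75 - 2q_V - (1/2)(q_H) = 0.
Best responses: q_H = (58 - (1/2)q_V)/3, q_V = (75 - (1/2)q_H)/2.
Solving the pair: q_H = 314/23, q_V = 784/23.

34.09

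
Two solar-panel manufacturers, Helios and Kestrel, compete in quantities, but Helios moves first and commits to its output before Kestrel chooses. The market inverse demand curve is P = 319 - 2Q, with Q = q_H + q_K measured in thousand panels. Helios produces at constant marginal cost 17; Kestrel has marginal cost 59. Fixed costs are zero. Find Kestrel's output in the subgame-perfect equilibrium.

The follower Kestrel best-responds to any q_H: π_K = (319 - 2Q)q_K - 59q_K.
Follower FOC: 260 - 2q_H - 4q_K = 0, so q_K(q_H) = (260 - 2q_H)/4.
Helios substitutes q_K(q_H) into its own profit: π_H = q_H(319 - 2q_H - (260 - 2q_H)/2) - 17q_H = (189 - q_H)q_H - 17q_H.
Leader FOC: 172 - 2q_H = 0, so q_H = 86.
Then q_K = (260 - 2·86)/4 = 22.

22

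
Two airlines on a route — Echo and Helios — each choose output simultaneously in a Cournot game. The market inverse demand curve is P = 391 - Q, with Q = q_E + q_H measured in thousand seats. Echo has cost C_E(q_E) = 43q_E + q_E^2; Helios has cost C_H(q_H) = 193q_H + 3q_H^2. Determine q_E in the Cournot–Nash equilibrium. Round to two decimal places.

83.42

Echo's profit: π_E = (391 - Q)q_E - (43q_E + q_E²). Setting ∂π_E/∂q_E = 0: 348 - 4q_E - (q_H) = 0.
Helios's first-order condition: 198 - 8q_H - (q_E) = 0.
Best responses: q_E = (348 - q_H)/4, q_H = (198 - q_E)/8.
Solving the pair: q_E = 83.4194, q_H = 444/31.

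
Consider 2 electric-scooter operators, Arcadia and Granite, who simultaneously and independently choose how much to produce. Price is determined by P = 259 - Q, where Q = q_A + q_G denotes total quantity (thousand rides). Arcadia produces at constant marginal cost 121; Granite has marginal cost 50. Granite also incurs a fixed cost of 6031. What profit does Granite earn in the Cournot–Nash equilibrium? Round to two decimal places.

Arcadia's profit: π_A = (259 - Q)q_A - (121q_A). Setting ∂π_A/∂q_A = 0: 138 - 2q_A - (q_G) = 0.
Granite's profit: π_G = (259 - Q)q_G - (50q_G). Setting ∂π_G/∂q_G = 0: 209 - 2q_G - (q_A) = 0.
Rearranging gives the reaction functions q_A = (138 - q_G)/2 and q_G = (209 - q_A)/2.
Substituting one into the other gives q_A = 67/3 and q_G = 280/3.
Price P = 259 - 347/3 = 430/3.
Granite's profit: (430/3 - 50)·(280/3) - 6031 = 2680.1111.

2680.11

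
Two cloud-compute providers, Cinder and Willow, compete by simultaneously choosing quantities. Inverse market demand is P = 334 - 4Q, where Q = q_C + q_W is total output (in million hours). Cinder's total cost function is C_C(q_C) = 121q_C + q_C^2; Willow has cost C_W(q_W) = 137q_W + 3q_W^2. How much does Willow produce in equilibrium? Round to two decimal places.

Cinder's profit: π_C = (334 - 4Q)q_C - (121q_C + q_C²). Setting ∂π_C/∂q_C = 0: 213 - 10q_C - 4(q_W) = 0.
Willow's profit: π_W = (334 - 4Q)q_W - (137q_W + 3q_W²). Setting ∂π_W/∂q_W = 0: 197 - 14q_W - 4(q_C) = 0.
So q_C = (213 - 4q_W)/10 and q_W = (197 - 4q_C)/14.
Solving the pair: q_C = 1097/62, q_W = 559/62.

9.02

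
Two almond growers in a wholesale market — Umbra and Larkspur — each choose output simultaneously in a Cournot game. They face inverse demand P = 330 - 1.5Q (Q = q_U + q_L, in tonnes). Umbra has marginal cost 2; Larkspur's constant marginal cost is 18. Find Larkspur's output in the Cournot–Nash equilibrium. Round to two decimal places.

65.78

Umbra's profit: π_U = (330 - 1.5Q)q_U - (2q_U). Setting ∂π_U/∂q_U = 0: 328 - 3q_U - (3/2)(q_L) = 0.
Larkspur's profit: π_L = (330 - 1.5Q)q_L - (18q_L). Setting ∂π_L/∂q_L = 0: 312 - 3q_L - (3/2)(q_U) = 0.
Best responses: q_U = (328 - (3/2)q_L)/3, q_L = (312 - (3/2)q_U)/3.
Solving the pair: q_U = 688/9, q_L = 592/9.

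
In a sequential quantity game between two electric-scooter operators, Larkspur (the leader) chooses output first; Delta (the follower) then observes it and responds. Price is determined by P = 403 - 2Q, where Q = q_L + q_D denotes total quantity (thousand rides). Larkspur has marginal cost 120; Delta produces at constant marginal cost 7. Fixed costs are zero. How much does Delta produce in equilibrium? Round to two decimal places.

77.75

The follower Delta best-responds to any q_L: π_D = (403 - 2Q)q_D - 7q_D.
∂π_D/∂q_D = 396 - 2q_L - 4q_D = 0 gives the reaction function q_D = (396 - 2q_L)/4.
The leader anticipates this reaction. Substituting into P = 403 - 2Q gives P = 205 - q_L, so π_L = (205 - q_L)q_L - 120q_L.
Maximising: ∂π_L/∂q_L = 85 - 2q_L = 0, giving q_L = 85/2.
Then q_D = (396 - 2·(85/2))/4 = 311/4.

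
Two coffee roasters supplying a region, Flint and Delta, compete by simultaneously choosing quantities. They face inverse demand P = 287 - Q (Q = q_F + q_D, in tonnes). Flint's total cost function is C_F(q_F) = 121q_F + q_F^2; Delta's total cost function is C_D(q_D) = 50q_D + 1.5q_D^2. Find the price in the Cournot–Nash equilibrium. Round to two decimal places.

Flint's profit: π_F = (287 - Q)q_F - (121q_F + q_F²). Setting ∂π_F/∂q_F = 0: 166 - 4q_F - (q_D) = 0.
Delta's profit: π_D = (287 - Q)q_D - (50q_D + (3/2)q_D²). Setting ∂π_D/∂q_D = 0: 237 - 5q_D - (q_F) = 0.
So q_F = (166 - q_D)/4 and q_D = (237 - q_F)/5.
Substituting one into the other gives q_F = 593/19 and q_D = 782/19.
Total output Q = 1375/19, so price P = 287 - 1375/19 = 214.6316.

214.63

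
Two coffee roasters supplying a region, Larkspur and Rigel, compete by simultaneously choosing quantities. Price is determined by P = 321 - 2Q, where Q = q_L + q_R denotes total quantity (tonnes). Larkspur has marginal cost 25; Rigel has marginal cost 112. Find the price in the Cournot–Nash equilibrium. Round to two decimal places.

Larkspur's profit: π_L = (321 - 2Q)q_L - (25q_L). Setting ∂π_L/∂q_L = 0: 296 - 4q_L - 2(q_R) = 0.
Rigel's first-order condition: 209 - 4q_R - 2(q_L) = 0.
So q_L = (296 - 2q_R)/4 and q_R = (209 - 2q_L)/4.
Substituting one into the other gives q_L = 383/6 and q_R = 61/3.
Total output Q = 505/6, so price P = 321 - 2·(505/6) = 458/3.

152.67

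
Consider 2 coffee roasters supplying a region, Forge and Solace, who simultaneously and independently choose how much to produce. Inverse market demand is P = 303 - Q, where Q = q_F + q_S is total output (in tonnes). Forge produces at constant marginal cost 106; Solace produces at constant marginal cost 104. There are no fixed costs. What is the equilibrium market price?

Forge's profit: π_F = (303 - Q)q_F - (106q_F). Setting ∂π_F/∂q_F = 0: 197 - 2q_F - (q_S) = 0.
Solace's profit: π_S = (303 - Q)q_S - (104q_S). Setting ∂π_S/∂q_S = 0: 199 - 2q_S - (q_F) = 0.
So q_F = (197 - q_S)/2 and q_S = (199 - q_F)/2.
Substituting one into the other gives q_F = 65 and q_S = 67.
Total output Q = 132, so price P = 303 - 132 = 171.

171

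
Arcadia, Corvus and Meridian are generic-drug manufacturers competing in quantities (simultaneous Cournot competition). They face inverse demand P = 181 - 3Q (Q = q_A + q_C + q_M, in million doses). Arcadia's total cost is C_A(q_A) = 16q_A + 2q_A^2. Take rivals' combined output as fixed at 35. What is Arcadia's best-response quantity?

6

With rivals' combined output fixed at 35, Arcadia's profit is π_A = (181 - 3·35 - 3q_A)q_A - (16q_A + 2q_A²) = (76 - 3q_A)q_A - (16q_A + 2q_A²).
∂π_A/∂q_A = 60 - 10q_A = 0, so q_A = 6.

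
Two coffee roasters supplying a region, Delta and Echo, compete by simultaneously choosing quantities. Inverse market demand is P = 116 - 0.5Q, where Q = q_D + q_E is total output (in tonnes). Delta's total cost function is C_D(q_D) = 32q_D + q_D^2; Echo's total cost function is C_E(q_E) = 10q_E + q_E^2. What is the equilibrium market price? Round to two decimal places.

88.86

Delta's profit: π_D = (116 - 0.5Q)q_D - (32q_D + q_D²). Setting ∂π_D/∂q_D = 0: 84 - 3q_D - (1/2)(q_E) = 0.
Echo's profit: π_E = (116 - 0.5Q)q_E - (10q_E + q_E²). Setting ∂π_E/∂q_E = 0: 106 - 3q_E - (1/2)(q_D) = 0.
So q_D = (84 - (1/2)q_E)/3 and q_E = (106 - (1/2)q_D)/3.
Substituting one into the other gives q_D = 796/35 and q_E = 1104/35.
Total output Q = 380/7, so price P = 116 - (1/2)·(380/7) = 622/7.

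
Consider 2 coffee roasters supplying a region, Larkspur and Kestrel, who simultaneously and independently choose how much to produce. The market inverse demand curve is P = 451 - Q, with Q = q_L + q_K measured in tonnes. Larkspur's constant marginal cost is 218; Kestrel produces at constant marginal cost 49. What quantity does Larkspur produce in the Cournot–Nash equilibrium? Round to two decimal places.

21.33

Larkspur's profit: π_L = (451 - Q)q_L - (218q_L). Setting ∂π_L/∂q_L = 0: 233 - 2q_L - (q_K) = 0.
Kestrel's profit: π_K = (451 - Q)q_K - (49q_K). Setting ∂π_K/∂q_K = 0: 402 - 2q_K - (q_L) = 0.
Best responses: q_L = (233 - q_K)/2, q_K = (402 - q_L)/2.
Solving the pair: q_L = 64/3, q_K = 571/3.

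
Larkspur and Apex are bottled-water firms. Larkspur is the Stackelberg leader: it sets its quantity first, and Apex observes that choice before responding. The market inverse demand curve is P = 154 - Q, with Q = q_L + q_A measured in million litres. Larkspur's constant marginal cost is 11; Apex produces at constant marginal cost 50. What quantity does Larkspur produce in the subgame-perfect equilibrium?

91

Solve by backward induction. Given q_L, the follower Apex maximises π_A = (154 - q_L - q_A)q_A - 50q_A.
∂π_A/∂q_A = 104 - q_L - 2q_A = 0 gives the reaction function q_A = (104 - q_L)/2.
Larkspur substitutes q_A(q_L) into its own profit: π_L = q_L(154 - q_L - (104 - q_L)/2) - 11q_L = (102 - (1/2)q_L)q_L - 11q_L.
Leader FOC: 91 - q_L = 0, so q_L = 91.
Then q_A = (104 - 91)/2 = 13/2.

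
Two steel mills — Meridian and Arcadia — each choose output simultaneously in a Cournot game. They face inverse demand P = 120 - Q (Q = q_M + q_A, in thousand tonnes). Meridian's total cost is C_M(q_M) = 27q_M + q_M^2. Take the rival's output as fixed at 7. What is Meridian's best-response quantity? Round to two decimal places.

With the rival's output fixed at 7, Meridian's profit is π_M = (120 - 7 - q_M)q_M - (27q_M + q_M²) = (113 - q_M)q_M - (27q_M + q_M²).
∂π_M/∂q_M = 86 - 4q_M = 0, so q_M = 43/2.

21.50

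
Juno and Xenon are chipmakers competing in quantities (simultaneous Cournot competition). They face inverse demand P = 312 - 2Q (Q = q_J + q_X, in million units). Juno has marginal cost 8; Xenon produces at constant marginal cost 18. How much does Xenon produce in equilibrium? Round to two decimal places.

47.33

Juno's profit: π_J = (312 - 2Q)q_J - (8q_J). Setting ∂π_J/∂q_J = 0: 304 - 4q_J - 2(q_X) = 0.
Xenon's profit: π_X = (312 - 2Q)q_X - (18q_X). Setting ∂π_X/∂q_X = 0: 294 - 4q_X - 2(q_J) = 0.
Best responses: q_J = (304 - 2q_X)/4, q_X = (294 - 2q_J)/4.
Solving the pair: q_J = 157/3, q_X = 142/3.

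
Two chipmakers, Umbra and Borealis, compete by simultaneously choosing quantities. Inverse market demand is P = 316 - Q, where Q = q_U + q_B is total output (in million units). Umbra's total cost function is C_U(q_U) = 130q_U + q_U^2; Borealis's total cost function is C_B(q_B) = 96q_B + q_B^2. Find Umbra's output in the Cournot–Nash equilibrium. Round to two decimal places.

34.93

Umbra's profit: π_U = (316 - Q)q_U - (130q_U + q_U²). Setting ∂π_U/∂q_U = 0: 186 - 4q_U - (q_B) = 0.
Borealis's first-order condition: 220 - 4q_B - (q_U) = 0.
So q_U = (186 - q_B)/4 and q_B = (220 - q_U)/4.
Substituting one into the other gives q_U = 524/15 and q_B = 694/15.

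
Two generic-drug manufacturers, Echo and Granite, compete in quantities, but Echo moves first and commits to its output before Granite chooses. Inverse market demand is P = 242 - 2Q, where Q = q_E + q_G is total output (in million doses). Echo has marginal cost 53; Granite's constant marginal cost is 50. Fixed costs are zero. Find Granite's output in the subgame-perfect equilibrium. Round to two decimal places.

24.75

The follower Granite best-responds to any q_E: π_G = (242 - 2Q)q_G - 50q_G.
∂π_G/∂q_G = 192 - 2q_E - 4q_G = 0 gives the reaction function q_G = (192 - 2q_E)/4.
The leader anticipates this reaction. Substituting into P = 242 - 2Q gives P = 146 - q_E, so π_E = (146 - q_E)q_E - 53q_E.
Leader FOC: 93 - 2q_E = 0, so q_E = 93/2.
Then q_G = (192 - 2·(93/2))/4 = 99/4.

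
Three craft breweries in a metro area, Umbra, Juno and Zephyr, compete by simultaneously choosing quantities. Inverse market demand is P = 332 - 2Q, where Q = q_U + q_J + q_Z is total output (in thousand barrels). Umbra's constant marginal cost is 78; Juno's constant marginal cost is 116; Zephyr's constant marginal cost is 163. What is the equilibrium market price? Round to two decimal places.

Umbra's profit: π_U = (332 - 2Q)q_U - (78q_U). Setting ∂π_U/∂q_U = 0: 254 - 4q_U - 2(q_J + q_Z) = 0.
Juno's first-order condition: 216 - 4q_J - 2(q_U + q_Z) = 0.
Zephyr's profit: π_Z = (332 - 2Q)q_Z - (163q_Z). Setting ∂π_Z/∂q_Z = 0: 169 - 4q_Z - 2(q_U + q_J) = 0.
Summing all 3 equations gives 639 − 8Q = 0, hence Q = 639/8.
Back-substituting: q_U = (254 − 639/4)/2 = 377/8, q_J = (216 − 639/4)/2 = 225/8, q_Z = (169 − 639/4)/2 = 37/8.
Total output Q = 639/8, so price P = 332 - 2·(639/8) = 689/4.

172.25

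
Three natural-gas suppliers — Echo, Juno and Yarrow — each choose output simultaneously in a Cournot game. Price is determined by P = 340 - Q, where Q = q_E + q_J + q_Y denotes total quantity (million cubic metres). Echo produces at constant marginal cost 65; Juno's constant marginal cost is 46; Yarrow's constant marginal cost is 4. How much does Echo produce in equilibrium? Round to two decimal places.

48.75

Echo's profit: π_E = (340 - Q)q_E - (65q_E). Setting ∂π_E/∂q_E = 0: 275 - 2q_E - (q_J + q_Y) = 0.
Juno's first-order condition: 294 - 2q_J - (q_E + q_Y) = 0.
Yarrow's first-order condition: 336 - 2q_Y - (q_E + q_J) = 0.
Adding the 3 first-order conditions: 905 − 4Q = 0, so Q = 905/4.
Back-substituting: q_E = (275 − 905/4) = 195/4, q_J = (294 − 905/4) = 271/4, q_Y = (336 − 905/4) = 439/4.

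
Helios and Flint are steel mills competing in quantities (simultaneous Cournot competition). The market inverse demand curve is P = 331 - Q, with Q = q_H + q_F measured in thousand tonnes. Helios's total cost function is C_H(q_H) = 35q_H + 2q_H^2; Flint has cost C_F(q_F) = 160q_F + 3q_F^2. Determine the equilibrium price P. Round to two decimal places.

Helios's profit: π_H = (331 - Q)q_H - (35q_H + 2q_H²). Setting ∂π_H/∂q_H = 0: 296 - 6q_H - (q_F) = 0.
Flint's first-order condition: 171 - 8q_F - (q_H) = 0.
Best responses: q_H = (296 - q_F)/6, q_F = (171 - q_H)/8.
Solving the pair: q_H = 46.7447, q_F = 730/47.
Total output Q = 62.2766, so price P = 331 - 62.2766 = 268.7234.

268.72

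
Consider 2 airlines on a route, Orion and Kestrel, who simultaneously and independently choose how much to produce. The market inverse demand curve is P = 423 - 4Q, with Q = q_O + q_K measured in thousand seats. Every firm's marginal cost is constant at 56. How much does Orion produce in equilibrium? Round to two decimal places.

30.58

A representative firm's profit is π_i = q_i(423 - 4Q) - 56q_i.
Setting ∂π_i/∂q_i = 0 with rivals' quantities fixed: 367 - 8q_i - 4q_j = 0.
With identical firms every q_j equals q_i, so q_j = q_i and 367 = 12q_i, giving q_i = 367/12.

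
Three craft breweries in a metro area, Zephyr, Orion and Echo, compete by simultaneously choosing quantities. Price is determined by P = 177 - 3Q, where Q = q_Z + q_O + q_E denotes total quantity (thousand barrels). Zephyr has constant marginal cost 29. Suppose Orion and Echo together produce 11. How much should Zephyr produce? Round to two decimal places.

19.17

With rivals' combined output fixed at 11, Zephyr's profit is π_Z = (177 - 3·11 - 3q_Z)q_Z - (29q_Z) = (144 - 3q_Z)q_Z - (29q_Z).
∂π_Z/∂q_Z = 115 - 6q_Z = 0, so q_Z = 115/6.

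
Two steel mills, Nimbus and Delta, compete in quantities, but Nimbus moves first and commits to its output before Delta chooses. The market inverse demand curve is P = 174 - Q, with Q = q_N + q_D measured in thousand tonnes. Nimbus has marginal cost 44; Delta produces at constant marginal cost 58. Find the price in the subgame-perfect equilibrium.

Solve by backward induction. Given q_N, the follower Delta maximises π_D = (174 - q_N - q_D)q_D - 58q_D.
Follower FOC: 116 - q_N - 2q_D = 0, so q_D(q_N) = (116 - q_N)/2.
Nimbus substitutes q_D(q_N) into its own profit: π_N = q_N(174 - q_N - (116 - q_N)/2) - 44q_N = (116 - (1/2)q_N)q_N - 44q_N.
The leader's first-order condition 72 - q_N = 0 yields q_N = 72.
Then q_D = (116 - 72)/2 = 22.
Total output Q = 94, so price P = 174 - 94 = 80.

80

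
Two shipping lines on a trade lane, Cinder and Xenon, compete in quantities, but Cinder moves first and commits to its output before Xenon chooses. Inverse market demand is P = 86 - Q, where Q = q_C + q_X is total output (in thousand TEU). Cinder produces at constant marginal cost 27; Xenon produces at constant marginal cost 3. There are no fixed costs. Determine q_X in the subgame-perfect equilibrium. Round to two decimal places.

32.75

Solve by backward induction. Given q_C, the follower Xenon maximises π_X = (86 - q_C - q_X)q_X - 3q_X.
∂π_X/∂q_X = 83 - q_C - 2q_X = 0 gives the reaction function q_X = (83 - q_C)/2.
The leader anticipates this reaction. Substituting into P = 86 - Q gives P = 89/2 - (1/2)q_C, so π_C = (89/2 - (1/2)q_C)q_C - 27q_C.
The leader's first-order condition 35/2 - q_C = 0 yields q_C = 35/2.
Then q_X = (83 - 35/2)/2 = 131/4.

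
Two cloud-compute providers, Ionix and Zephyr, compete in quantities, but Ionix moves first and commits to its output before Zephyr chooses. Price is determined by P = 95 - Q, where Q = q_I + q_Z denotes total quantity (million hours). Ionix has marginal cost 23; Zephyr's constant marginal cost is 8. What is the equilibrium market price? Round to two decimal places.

37.25

The follower Zephyr best-responds to any q_I: π_Z = (95 - Q)q_Z - 8q_Z.
Setting the follower's marginal profit to zero, 87 - q_I - 2q_Z = 0, i.e. q_Z = (87 - q_I)/2.
The leader anticipates this reaction. Substituting into P = 95 - Q gives P = 103/2 - (1/2)q_I, so π_I = (103/2 - (1/2)q_I)q_I - 23q_I.
The leader's first-order condition 57/2 - q_I = 0 yields q_I = 57/2.
Then q_Z = (87 - 57/2)/2 = 117/4.
Total output Q = 231/4, so price P = 95 - 231/4 = 149/4.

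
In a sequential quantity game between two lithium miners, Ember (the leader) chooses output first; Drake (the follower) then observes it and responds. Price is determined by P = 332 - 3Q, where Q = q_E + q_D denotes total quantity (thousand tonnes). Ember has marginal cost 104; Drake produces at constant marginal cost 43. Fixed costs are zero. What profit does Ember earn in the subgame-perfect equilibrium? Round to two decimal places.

The follower Drake best-responds to any q_E: π_D = (332 - 3Q)q_D - 43q_D.
Setting the follower's marginal profit to zero, 289 - 3q_E - 6q_D = 0, i.e. q_D = (289 - 3q_E)/6.
The leader anticipates this reaction. Substituting into P = 332 - 3Q gives P = 375/2 - (3/2)q_E, so π_E = (375/2 - (3/2)q_E)q_E - 104q_E.
The leader's first-order condition 167/2 - 3q_E = 0 yields q_E = 167/6.
Then q_D = (289 - 3·(167/6))/6 = 137/4.
Price P = 332 - 3·(745/12) = 583/4.
Ember's profit: (583/4 - 104)·(167/6) = 1162.0417.

1162.04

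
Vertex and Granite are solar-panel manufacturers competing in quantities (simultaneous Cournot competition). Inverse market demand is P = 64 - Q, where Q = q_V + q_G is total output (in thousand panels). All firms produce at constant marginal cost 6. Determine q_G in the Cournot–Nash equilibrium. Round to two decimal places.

19.33

A representative firm's profit is π_i = q_i(64 - Q) - 6q_i.
Setting ∂π_i/∂q_i = 0 with rivals' quantities fixed: 58 - 2q_i - q_j = 0.
With identical firms every q_j equals q_i, so q_j = q_i and 58 = 3q_i, giving q_i = 58/3.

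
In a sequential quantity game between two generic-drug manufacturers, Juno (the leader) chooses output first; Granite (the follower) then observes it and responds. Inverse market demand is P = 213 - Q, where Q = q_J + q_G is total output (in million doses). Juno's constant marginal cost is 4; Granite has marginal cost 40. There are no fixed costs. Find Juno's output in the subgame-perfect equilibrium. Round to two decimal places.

The follower Granite best-responds to any q_J: π_G = (213 - Q)q_G - 40q_G.
Follower FOC: 173 - q_J - 2q_G = 0, so q_G(q_J) = (173 - q_J)/2.
The leader anticipates this reaction. Substituting into P = 213 - Q gives P = 253/2 - (1/2)q_J, so π_J = (253/2 - (1/2)q_J)q_J - 4q_J.
The leader's first-order condition 245/2 - q_J = 0 yields q_J = 245/2.
Then q_G = (173 - 245/2)/2 = 101/4.

122.50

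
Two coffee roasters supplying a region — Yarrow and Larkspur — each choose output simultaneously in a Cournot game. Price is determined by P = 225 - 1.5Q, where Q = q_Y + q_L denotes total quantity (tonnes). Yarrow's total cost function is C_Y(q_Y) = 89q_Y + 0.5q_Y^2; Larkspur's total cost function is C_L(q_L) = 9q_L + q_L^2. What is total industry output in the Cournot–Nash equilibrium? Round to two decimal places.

Yarrow's profit: π_Y = (225 - 1.5Q)q_Y - (89q_Y + (1/2)q_Y²). Setting ∂π_Y/∂q_Y = 0: 136 - 4q_Y - (3/2)(q_L) = 0.
Larkspur's first-order condition: 216 - 5q_L - (3/2)(q_Y) = 0.
Rearranging gives the reaction functions q_Y = (136 - (3/2)q_L)/4 and q_L = (216 - (3/2)q_Y)/5.
Solving the pair: q_Y = 1424/71, q_L = 37.1831.
Total output Q = 1424/71 + 37.1831 = 57.2394.

57.24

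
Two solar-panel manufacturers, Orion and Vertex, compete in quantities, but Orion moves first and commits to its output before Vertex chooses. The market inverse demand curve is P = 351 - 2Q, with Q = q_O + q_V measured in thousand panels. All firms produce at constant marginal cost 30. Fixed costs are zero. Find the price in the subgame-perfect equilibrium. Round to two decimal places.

110.25

The follower Vertex best-responds to any q_O: π_V = (351 - 2Q)q_V - 30q_V.
Follower FOC: 321 - 2q_O - 4q_V = 0, so q_V(q_O) = (321 - 2q_O)/4.
Orion substitutes q_V(q_O) into its own profit: π_O = q_O(351 - 2q_O - (321 - 2q_O)/2) - 30q_O = (381/2 - q_O)q_O - 30q_O.
The leader's first-order condition 321/2 - 2q_O = 0 yields q_O = 321/4.
Then q_V = (321 - 2·(321/4))/4 = 321/8.
Total output Q = 963/8, so price P = 351 - 2·(963/8) = 441/4.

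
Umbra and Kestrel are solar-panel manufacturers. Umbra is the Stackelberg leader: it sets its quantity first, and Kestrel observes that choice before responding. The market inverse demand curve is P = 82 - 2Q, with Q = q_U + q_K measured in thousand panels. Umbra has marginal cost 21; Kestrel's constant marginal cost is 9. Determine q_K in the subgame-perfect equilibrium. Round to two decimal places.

The follower Kestrel best-responds to any q_U: π_K = (82 - 2Q)q_K - 9q_K.
∂π_K/∂q_K = 73 - 2q_U - 4q_K = 0 gives the reaction function q_K = (73 - 2q_U)/4.
The leader anticipates this reaction. Substituting into P = 82 - 2Q gives P = 91/2 - q_U, so π_U = (91/2 - q_U)q_U - 21q_U.
Maximising: ∂π_U/∂q_U = 49/2 - 2q_U = 0, giving q_U = 49/4.
Then q_K = (73 - 2·(49/4))/4 = 97/8.

12.13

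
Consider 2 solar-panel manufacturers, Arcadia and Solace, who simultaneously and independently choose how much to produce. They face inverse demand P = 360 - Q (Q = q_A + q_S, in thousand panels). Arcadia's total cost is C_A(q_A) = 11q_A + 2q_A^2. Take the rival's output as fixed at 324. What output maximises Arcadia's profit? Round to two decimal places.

With the rival's output fixed at 324, Arcadia's profit is π_A = (360 - 324 - q_A)q_A - (11q_A + 2q_A²) = (36 - q_A)q_A - (11q_A + 2q_A²).
∂π_A/∂q_A = 25 - 6q_A = 0, so q_A = 25/6.

4.17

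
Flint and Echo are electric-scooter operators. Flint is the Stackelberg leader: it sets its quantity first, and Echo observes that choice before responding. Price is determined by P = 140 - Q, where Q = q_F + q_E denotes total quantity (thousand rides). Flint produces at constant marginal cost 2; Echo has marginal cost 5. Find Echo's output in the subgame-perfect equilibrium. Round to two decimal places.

The follower Echo best-responds to any q_F: π_E = (140 - Q)q_E - 5q_E.
Setting the follower's marginal profit to zero, 135 - q_F - 2q_E = 0, i.e. q_E = (135 - q_F)/2.
The leader anticipates this reaction. Substituting into P = 140 - Q gives P = 145/2 - (1/2)q_F, so π_F = (145/2 - (1/2)q_F)q_F - 2q_F.
Leader FOC: 141/2 - q_F = 0, so q_F = 141/2.
Then q_E = (135 - 141/2)/2 = 129/4.

32.25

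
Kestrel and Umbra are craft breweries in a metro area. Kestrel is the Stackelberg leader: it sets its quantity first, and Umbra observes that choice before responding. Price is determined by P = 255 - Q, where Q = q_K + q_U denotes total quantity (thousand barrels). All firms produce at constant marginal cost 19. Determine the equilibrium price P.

78

The follower Umbra best-responds to any q_K: π_U = (255 - Q)q_U - 19q_U.
Setting the follower's marginal profit to zero, 236 - q_K - 2q_U = 0, i.e. q_U = (236 - q_K)/2.
Kestrel substitutes q_U(q_K) into its own profit: π_K = q_K(255 - q_K - (236 - q_K)/2) - 19q_K = (137 - (1/2)q_K)q_K - 19q_K.
Maximising: ∂π_K/∂q_K = 118 - q_K = 0, giving q_K = 118.
Then q_U = (236 - 118)/2 = 59.
Total output Q = 177, so price P = 255 - 177 = 78.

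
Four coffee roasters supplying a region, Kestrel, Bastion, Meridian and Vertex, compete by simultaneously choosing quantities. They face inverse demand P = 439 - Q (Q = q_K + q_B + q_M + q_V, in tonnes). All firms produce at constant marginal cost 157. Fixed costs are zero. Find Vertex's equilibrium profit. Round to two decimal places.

A representative firm's profit is π_i = q_i(439 - Q) - 157q_i.
First-order condition (treating rivals' output as given): 282 - 2q_i - Σ_{j≠i} q_j = 0.
With identical firms every q_j equals q_i, so Σ_{j≠i} q_j = 3q_i and 282 = 5q_i, giving q_i = 282/5.
Price P = 439 - 1128/5 = 1067/5.
Vertex's profit: (1067/5 - 157)·(282/5) = 3180.9600.

3180.96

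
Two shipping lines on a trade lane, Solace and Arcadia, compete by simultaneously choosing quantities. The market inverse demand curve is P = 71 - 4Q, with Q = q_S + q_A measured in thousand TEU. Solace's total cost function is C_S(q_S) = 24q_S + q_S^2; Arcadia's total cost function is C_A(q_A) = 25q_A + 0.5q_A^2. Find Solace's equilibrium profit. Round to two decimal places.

Solace's profit: π_S = (71 - 4Q)q_S - (24q_S + q_S²). Setting ∂π_S/∂q_S = 0: 47 - 10q_S - 4(q_A) = 0.
Arcadia's first-order condition: 46 - 9q_A - 4(q_S) = 0.
So q_S = (47 - 4q_A)/10 and q_A = (46 - 4q_S)/9.
Solving the pair: q_S = 239/74, q_A = 136/37.
Price P = 71 - 4·(511/74) = 1605/37.
Solace's profit: (1605/37)·(239/74) - 24·(239/74) - (239/74)² = 52.1558.

52.16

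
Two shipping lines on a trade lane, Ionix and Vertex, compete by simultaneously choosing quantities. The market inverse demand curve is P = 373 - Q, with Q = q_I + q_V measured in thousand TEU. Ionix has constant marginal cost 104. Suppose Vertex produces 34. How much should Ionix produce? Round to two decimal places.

117.50

With the rival's output fixed at 34, Ionix's profit is π_I = (373 - 34 - q_I)q_I - (104q_I) = (339 - q_I)q_I - (104q_I).
∂π_I/∂q_I = 235 - 2q_I = 0, so q_I = 235/2.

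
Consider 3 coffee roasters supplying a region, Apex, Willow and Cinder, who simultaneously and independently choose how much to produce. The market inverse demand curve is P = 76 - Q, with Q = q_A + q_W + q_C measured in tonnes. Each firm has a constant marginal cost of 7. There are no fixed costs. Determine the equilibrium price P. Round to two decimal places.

24.25

A representative firm's profit is π_i = q_i(76 - Q) - 7q_i.
First-order condition (treating rivals' output as given): 69 - 2q_i - Σ_{j≠i} q_j = 0.
By symmetry each firm produces the same amount; substituting Σ_{j≠i} q_j = 2q_i yields q_i = 69/4.
Total output Q = 207/4, so price P = 76 - 207/4 = 97/4.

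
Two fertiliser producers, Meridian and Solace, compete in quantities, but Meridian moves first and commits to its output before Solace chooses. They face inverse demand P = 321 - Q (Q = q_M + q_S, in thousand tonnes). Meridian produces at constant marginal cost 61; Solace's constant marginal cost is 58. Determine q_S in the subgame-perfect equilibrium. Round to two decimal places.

67.25

Solve by backward induction. Given q_M, the follower Solace maximises π_S = (321 - q_M - q_S)q_S - 58q_S.
Setting the follower's marginal profit to zero, 263 - q_M - 2q_S = 0, i.e. q_S = (263 - q_M)/2.
Meridian substitutes q_S(q_M) into its own profit: π_M = q_M(321 - q_M - (263 - q_M)/2) - 61q_M = (379/2 - (1/2)q_M)q_M - 61q_M.
Maximising: ∂π_M/∂q_M = 257/2 - q_M = 0, giving q_M = 257/2.
Then q_S = (263 - 257/2)/2 = 269/4.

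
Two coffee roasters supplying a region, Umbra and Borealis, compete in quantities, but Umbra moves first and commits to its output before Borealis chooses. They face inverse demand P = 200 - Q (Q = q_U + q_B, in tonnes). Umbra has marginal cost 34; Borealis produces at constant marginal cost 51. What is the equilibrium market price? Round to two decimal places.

The follower Borealis best-responds to any q_U: π_B = (200 - Q)q_B - 51q_B.
Follower FOC: 149 - q_U - 2q_B = 0, so q_B(q_U) = (149 - q_U)/2.
The leader anticipates this reaction. Substituting into P = 200 - Q gives P = 251/2 - (1/2)q_U, so π_U = (251/2 - (1/2)q_U)q_U - 34q_U.
Leader FOC: 183/2 - q_U = 0, so q_U = 183/2.
Then q_B = (149 - 183/2)/2 = 115/4.
Total output Q = 481/4, so price P = 200 - 481/4 = 319/4.

79.75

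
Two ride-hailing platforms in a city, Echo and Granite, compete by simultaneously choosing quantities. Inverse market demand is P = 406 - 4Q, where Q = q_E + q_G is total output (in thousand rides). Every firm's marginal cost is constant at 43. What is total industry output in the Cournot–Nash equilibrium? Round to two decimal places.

Each firm earns π_i = (406 - 4Q)q_i - 43q_i.
First-order condition (treating rivals' output as given): 363 - 8q_i - 4q_j = 0.
With identical firms every q_j equals q_i, so q_j = q_i and 363 = 12q_i, giving q_i = 121/4.
Total output Q = 121/4 + 121/4 = 121/2.

60.50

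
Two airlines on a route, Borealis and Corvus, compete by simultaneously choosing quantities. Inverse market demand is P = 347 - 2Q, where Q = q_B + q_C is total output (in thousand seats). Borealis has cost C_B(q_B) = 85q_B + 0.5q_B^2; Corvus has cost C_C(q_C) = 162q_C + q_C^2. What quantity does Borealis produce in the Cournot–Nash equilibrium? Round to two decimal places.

46.23

Borealis's profit: π_B = (347 - 2Q)q_B - (85q_B + (1/2)q_B²). Setting ∂π_B/∂q_B = 0: 262 - 5q_B - 2(q_C) = 0.
Corvus's profit: π_C = (347 - 2Q)q_C - (162q_C + q_C²). Setting ∂π_C/∂q_C = 0: 185 - 6q_C - 2(q_B) = 0.
Rearranging gives the reaction functions q_B = (262 - 2q_C)/5 and q_C = (185 - 2q_B)/6.
Substituting one into the other gives q_B = 601/13 and q_C = 401/26.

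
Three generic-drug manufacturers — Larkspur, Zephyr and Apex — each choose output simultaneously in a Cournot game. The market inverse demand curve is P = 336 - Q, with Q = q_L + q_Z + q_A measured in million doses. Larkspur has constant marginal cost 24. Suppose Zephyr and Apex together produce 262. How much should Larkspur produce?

With rivals' combined output fixed at 262, Larkspur's profit is π_L = (336 - 262 - q_L)q_L - (24q_L) = (74 - q_L)q_L - (24q_L).
∂π_L/∂q_L = 50 - 2q_L = 0, so q_L = 25.

25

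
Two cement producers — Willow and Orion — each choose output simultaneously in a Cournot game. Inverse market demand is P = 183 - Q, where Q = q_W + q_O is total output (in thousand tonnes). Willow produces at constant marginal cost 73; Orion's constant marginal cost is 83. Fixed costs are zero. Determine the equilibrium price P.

Willow's profit: π_W = (183 - Q)q_W - (73q_W). Setting ∂π_W/∂q_W = 0: 110 - 2q_W - (q_O) = 0.
Orion's first-order condition: 100 - 2q_O - (q_W) = 0.
Best responses: q_W = (110 - q_O)/2, q_O = (100 - q_W)/2.
Solving the pair: q_W = 40, q_O = 30.
Total output Q = 70, so price P = 183 - 70 = 113.

113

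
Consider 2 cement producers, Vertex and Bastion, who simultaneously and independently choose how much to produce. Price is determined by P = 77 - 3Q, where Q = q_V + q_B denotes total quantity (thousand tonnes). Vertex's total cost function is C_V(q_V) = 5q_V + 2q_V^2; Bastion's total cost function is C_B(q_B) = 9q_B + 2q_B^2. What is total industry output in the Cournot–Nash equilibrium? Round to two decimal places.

Vertex's profit: π_V = (77 - 3Q)q_V - (5q_V + 2q_V²). Setting ∂π_V/∂q_V = 0: 72 - 10q_V - 3(q_B) = 0.
Bastion's profit: π_B = (77 - 3Q)q_B - (9q_B + 2q_B²). Setting ∂π_B/∂q_B = 0: 68 - 10q_B - 3(q_V) = 0.
Best responses: q_V = (72 - 3q_B)/10, q_B = (68 - 3q_V)/10.
Substituting one into the other gives q_V = 516/91 and q_B = 464/91.
Total output Q = 516/91 + 464/91 = 140/13.

10.77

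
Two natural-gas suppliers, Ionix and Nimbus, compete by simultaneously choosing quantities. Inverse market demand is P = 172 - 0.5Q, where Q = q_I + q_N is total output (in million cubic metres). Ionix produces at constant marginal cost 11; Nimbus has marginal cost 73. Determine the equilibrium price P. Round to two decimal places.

85.33

Ionix's profit: π_I = (172 - 0.5Q)q_I - (11q_I). Setting ∂π_I/∂q_I = 0: 161 - q_I - (1/2)(q_N) = 0.
Nimbus's profit: π_N = (172 - 0.5Q)q_N - (73q_N). Setting ∂π_N/∂q_N = 0: 99 - q_N - (1/2)(q_I) = 0.
So q_I = (161 - (1/2)q_N) and q_N = (99 - (1/2)q_I).
Solving the pair: q_I = 446/3, q_N = 74/3.
Total output Q = 520/3, so price P = 172 - (1/2)·(520/3) = 256/3.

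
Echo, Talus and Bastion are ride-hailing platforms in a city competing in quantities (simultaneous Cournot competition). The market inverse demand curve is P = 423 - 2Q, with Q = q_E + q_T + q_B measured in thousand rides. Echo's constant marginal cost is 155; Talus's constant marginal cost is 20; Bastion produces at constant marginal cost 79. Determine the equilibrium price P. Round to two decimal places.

169.25

Echo's profit: π_E = (423 - 2Q)q_E - (155q_E). Setting ∂π_E/∂q_E = 0: 268 - 4q_E - 2(q_T + q_B) = 0.
Talus's first-order condition: 403 - 4q_T - 2(q_E + q_B) = 0.
Bastion's first-order condition: 344 - 4q_B - 2(q_E + q_T) = 0.
Adding the 3 first-order conditions: 1015 − 8Q = 0, so Q = 1015/8.
Back-substituting: q_E = (268 − 1015/4)/2 = 57/8, q_T = (403 − 1015/4)/2 = 597/8, q_B = (344 − 1015/4)/2 = 361/8.
Total output Q = 1015/8, so price P = 423 - 2·(1015/8) = 677/4.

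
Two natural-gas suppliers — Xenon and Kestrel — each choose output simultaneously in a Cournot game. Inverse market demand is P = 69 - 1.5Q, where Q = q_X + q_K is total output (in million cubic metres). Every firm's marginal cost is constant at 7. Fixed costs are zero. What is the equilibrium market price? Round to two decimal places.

27.67

A representative firm's profit is π_i = q_i(69 - 1.5Q) - 7q_i.
Setting ∂π_i/∂q_i = 0 with rivals' quantities fixed: 62 - 3q_i - (3/2)q_j = 0.
By symmetry each firm produces the same amount; substituting q_j = q_i yields q_i = 62/(9/2) = 124/9.
Total output Q = 248/9, so price P = 69 - (3/2)·(248/9) = 83/3.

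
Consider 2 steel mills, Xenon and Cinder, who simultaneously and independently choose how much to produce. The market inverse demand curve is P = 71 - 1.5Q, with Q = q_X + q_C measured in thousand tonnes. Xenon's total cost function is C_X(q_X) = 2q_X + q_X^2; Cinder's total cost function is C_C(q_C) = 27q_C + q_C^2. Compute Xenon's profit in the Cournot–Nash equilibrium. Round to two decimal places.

Xenon's profit: π_X = (71 - 1.5Q)q_X - (2q_X + q_X²). Setting ∂π_X/∂q_X = 0: 69 - 5q_X - (3/2)(q_C) = 0.
Cinder's first-order condition: 44 - 5q_C - (3/2)(q_X) = 0.
Rearranging gives the reaction functions q_X = (69 - (3/2)q_C)/5 and q_C = (44 - (3/2)q_X)/5.
Solving the pair: q_X = 1116/91, q_C = 466/91.
Price P = 71 - (3/2)·(226/13) = 584/13.
Xenon's profit: (584/13)·(1116/91) - 2·(1116/91) - (1116/91)² = 375.9981.

376.00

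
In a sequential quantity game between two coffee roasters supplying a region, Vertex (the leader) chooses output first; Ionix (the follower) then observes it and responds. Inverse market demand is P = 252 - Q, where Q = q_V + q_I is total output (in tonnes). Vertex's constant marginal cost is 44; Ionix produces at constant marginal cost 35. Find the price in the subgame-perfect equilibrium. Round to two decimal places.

The follower Ionix best-responds to any q_V: π_I = (252 - Q)q_I - 35q_I.
Follower FOC: 217 - q_V - 2q_I = 0, so q_I(q_V) = (217 - q_V)/2.
The leader anticipates this reaction. Substituting into P = 252 - Q gives P = 287/2 - (1/2)q_V, so π_V = (287/2 - (1/2)q_V)q_V - 44q_V.
Maximising: ∂π_V/∂q_V = 199/2 - q_V = 0, giving q_V = 199/2.
Then q_I = (217 - 199/2)/2 = 235/4.
Total output Q = 633/4, so price P = 252 - 633/4 = 375/4.

93.75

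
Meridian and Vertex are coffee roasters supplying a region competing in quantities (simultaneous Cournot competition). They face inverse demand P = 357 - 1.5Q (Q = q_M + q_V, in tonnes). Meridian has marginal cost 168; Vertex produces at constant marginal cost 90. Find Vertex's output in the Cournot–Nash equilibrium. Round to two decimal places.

Meridian's profit: π_M = (357 - 1.5Q)q_M - (168q_M). Setting ∂π_M/∂q_M = 0: 189 - 3q_M - (3/2)(q_V) = 0.
Vertex's profit: π_V = (357 - 1.5Q)q_V - (90q_V). Setting ∂π_V/∂q_V = 0: 267 - 3q_V - (3/2)(q_M) = 0.
Best responses: q_M = (189 - (3/2)q_V)/3, q_V = (267 - (3/2)q_M)/3.
Solving the pair: q_M = 74/3, q_V = 230/3.

76.67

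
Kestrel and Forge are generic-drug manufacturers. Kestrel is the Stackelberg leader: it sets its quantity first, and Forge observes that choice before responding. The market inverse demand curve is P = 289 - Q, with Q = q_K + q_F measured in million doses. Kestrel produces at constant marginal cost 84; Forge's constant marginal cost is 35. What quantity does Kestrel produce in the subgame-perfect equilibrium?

78

The follower Forge best-responds to any q_K: π_F = (289 - Q)q_F - 35q_F.
∂π_F/∂q_F = 254 - q_K - 2q_F = 0 gives the reaction function q_F = (254 - q_K)/2.
Kestrel substitutes q_F(q_K) into its own profit: π_K = q_K(289 - q_K - (254 - q_K)/2) - 84q_K = (162 - (1/2)q_K)q_K - 84q_K.
Maximising: ∂π_K/∂q_K = 78 - q_K = 0, giving q_K = 78.
Then q_F = (254 - 78)/2 = 88.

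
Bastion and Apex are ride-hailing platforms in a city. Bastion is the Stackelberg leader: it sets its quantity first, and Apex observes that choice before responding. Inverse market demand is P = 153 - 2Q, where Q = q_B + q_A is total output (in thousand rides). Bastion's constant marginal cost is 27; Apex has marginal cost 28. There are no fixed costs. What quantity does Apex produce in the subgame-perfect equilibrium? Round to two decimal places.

The follower Apex best-responds to any q_B: π_A = (153 - 2Q)q_A - 28q_A.
Setting the follower's marginal profit to zero, 125 - 2q_B - 4q_A = 0, i.e. q_A = (125 - 2q_B)/4.
The leader anticipates this reaction. Substituting into P = 153 - 2Q gives P = 181/2 - q_B, so π_B = (181/2 - q_B)q_B - 27q_B.
The leader's first-order condition 127/2 - 2q_B = 0 yields q_B = 127/4.
Then q_A = (125 - 2·(127/4))/4 = 123/8.

15.38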